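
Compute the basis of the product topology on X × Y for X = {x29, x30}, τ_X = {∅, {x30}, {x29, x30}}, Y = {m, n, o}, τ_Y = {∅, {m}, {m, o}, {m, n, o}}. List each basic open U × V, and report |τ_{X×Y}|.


Basis B = {∅ × ∅, {x30} × {m}, {x29, x30} × {m}, {x30} × {m, o}, {x30} × {m, n, o}, {x29, x30} × {m, o}, {x29, x30} × {m, n, o}}; |τ_{X×Y}| = 10.

Enumerate products U × V with U ∈ τ_X, V ∈ τ_Y (deduplicated):
  ∅ × ∅ = {} (∅)
  {x30} × {m} = {(x30,m)}
  {x29, x30} × {m} = {(x29,m), (x30,m)}
  {x30} × {m, o} = {(x30,m), (x30,o)}
  {x30} × {m, n, o} = {(x30,m), (x30,n), (x30,o)}
  {x29, x30} × {m, o} = {(x29,m), (x29,o), (x30,m), (x30,o)}
  {x29, x30} × {m, n, o} = {(x29,m), (x29,n), (x29,o), (x30,m), (x30,n), (x30,o)}
These 7 distinct sets form the basis B.
Close under arbitrary unions to get τ_{X×Y}; counting gives |τ_{X×Y}| = 10.


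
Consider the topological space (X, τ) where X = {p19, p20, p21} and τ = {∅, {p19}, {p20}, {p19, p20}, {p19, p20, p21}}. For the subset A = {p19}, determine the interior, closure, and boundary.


int(A) = {p19}, cl(A) = {p19, p21}, ∂A = {p21}.

Closed sets in (X, τ) are complements of opens:
  closed(X, τ) = {∅, {p21}, {p19, p21}, {p20, p21}, {p19, p20, p21}}.
int(A) = ⋃ {U ∈ τ : U ⊆ A}. Opens contained in A: ∅, {p19}.
Taking the union of these: int(A) = {p19}.
cl(A) = ⋂ {C closed : A ⊆ C}. Closed sets containing A: {p19, p21}, {p19, p20, p21}.
Intersecting these: cl(A) = {p19, p21}.
∂A = cl(A) ∖ int(A) = {p19, p21} ∖ {p19} = {p21}.


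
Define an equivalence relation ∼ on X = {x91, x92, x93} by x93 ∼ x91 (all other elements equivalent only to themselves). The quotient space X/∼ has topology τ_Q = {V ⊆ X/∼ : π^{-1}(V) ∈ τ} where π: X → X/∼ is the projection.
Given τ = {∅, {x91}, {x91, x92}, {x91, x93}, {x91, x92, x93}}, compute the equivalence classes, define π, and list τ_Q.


X/∼ = {[x91=x93], [x92]}; |τ_Q| = 3.

Equivalence classes: [x91=x93], [x92].
Quotient map π: X → X/∼ sends x91 ↦ [x91=x93], x92 ↦ [x92], x93 ↦ [x91=x93].
For each subset V ⊆ X/∼, compute π^{-1}(V) ⊆ X and check whether π^{-1}(V) ∈ τ. V is open in τ_Q iff π^{-1}(V) ∈ τ.
  V = {}: π^{-1}(V) = ∅ ∈ τ ✓.
  V = {[x91=x93]}: π^{-1}(V) = {x91, x93} ∈ τ ✓.
  V = {[x92]}: π^{-1}(V) = {x92} ∉ τ ✗.
  V = {[x91=x93], [x92]}: π^{-1}(V) = {x91, x92, x93} ∈ τ ✓.
Open sets in the quotient: τ_Q = {{}, {[x91=x93]}, {[x91=x93], [x92]}} (3 elements).


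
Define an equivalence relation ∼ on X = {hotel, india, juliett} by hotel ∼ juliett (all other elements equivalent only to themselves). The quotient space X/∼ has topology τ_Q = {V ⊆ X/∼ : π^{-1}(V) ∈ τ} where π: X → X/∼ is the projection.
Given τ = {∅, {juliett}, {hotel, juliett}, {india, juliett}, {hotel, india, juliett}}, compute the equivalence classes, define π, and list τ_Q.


X/∼ = {[hotel=juliett], [india]}; |τ_Q| = 3.

Equivalence classes: [hotel=juliett], [india].
Quotient map π: X → X/∼ sends hotel ↦ [hotel=juliett], india ↦ [india], juliett ↦ [hotel=juliett].
For each subset V ⊆ X/∼, compute π^{-1}(V) ⊆ X and check whether π^{-1}(V) ∈ τ. V is open in τ_Q iff π^{-1}(V) ∈ τ.
  V = {}: π^{-1}(V) = ∅ ∈ τ ✓.
  V = {[hotel=juliett]}: π^{-1}(V) = {hotel, juliett} ∈ τ ✓.
  V = {[india]}: π^{-1}(V) = {india} ∉ τ ✗.
  V = {[hotel=juliett], [india]}: π^{-1}(V) = {hotel, india, juliett} ∈ τ ✓.
Open sets in the quotient: τ_Q = {{}, {[hotel=juliett]}, {[hotel=juliett], [india]}} (3 elements).


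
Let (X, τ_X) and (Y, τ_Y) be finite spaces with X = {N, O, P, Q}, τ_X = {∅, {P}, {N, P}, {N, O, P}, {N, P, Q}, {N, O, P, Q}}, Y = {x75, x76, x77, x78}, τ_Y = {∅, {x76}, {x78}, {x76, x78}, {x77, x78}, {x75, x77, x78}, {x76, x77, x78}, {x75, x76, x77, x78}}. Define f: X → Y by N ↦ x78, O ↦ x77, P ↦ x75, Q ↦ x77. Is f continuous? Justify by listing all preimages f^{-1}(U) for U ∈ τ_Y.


f is NOT continuous.

Compute f^{-1}(U) for each U ∈ τ_Y:
  U = ∅: f^{-1}(U) = ∅ ∈ τ_X ✓.
  U = {x76}: f^{-1}(U) = ∅ ∈ τ_X ✓.
  U = {x78}: f^{-1}(U) = {N} ∉ τ_X ✗.
  U = {x76, x78}: f^{-1}(U) = {N} ∉ τ_X ✗.
  U = {x77, x78}: f^{-1}(U) = {N, O, Q} ∉ τ_X ✗.
  U = {x75, x77, x78}: f^{-1}(U) = {N, O, P, Q} ∈ τ_X ✓.
  U = {x76, x77, x78}: f^{-1}(U) = {N, O, Q} ∉ τ_X ✗.
  U = {x75, x76, x77, x78}: f^{-1}(U) = {N, O, P, Q} ∈ τ_X ✓.
Found U = {x78} with f^{-1}(U) = {N} not in τ_X. Therefore f is NOT continuous.


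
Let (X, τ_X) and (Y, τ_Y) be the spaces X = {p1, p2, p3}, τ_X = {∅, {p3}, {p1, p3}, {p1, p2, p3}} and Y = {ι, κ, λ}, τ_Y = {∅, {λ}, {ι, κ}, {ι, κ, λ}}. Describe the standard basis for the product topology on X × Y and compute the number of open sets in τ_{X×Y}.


Basis B = {∅ × ∅, {p3} × {λ}, {p1, p3} × {λ}, {p3} × {ι, κ}, {p1, p2, p3} × {λ}, {p3} × {ι, κ, λ}, {p1, p3} × {ι, κ}, {p1, p3} × {ι, κ, λ}, {p1, p2, p3} × {ι, κ}, {p1, p2, p3} × {ι, κ, λ}}; |τ_{X×Y}| = 16.

Enumerate products U × V with U ∈ τ_X, V ∈ τ_Y (deduplicated):
  ∅ × ∅ = {} (∅)
  {p3} × {λ} = {(p3,λ)}
  {p1, p3} × {λ} = {(p1,λ), (p3,λ)}
  {p3} × {ι, κ} = {(p3,ι), (p3,κ)}
  {p1, p2, p3} × {λ} = {(p1,λ), (p2,λ), (p3,λ)}
  {p3} × {ι, κ, λ} = {(p3,ι), (p3,κ), (p3,λ)}
  {p1, p3} × {ι, κ} = {(p1,ι), (p1,κ), (p3,ι), (p3,κ)}
  {p1, p3} × {ι, κ, λ} = {(p1,ι), (p1,κ), (p1,λ), (p3,ι), (p3,κ), (p3,λ)}
  {p1, p2, p3} × {ι, κ} = {(p1,ι), (p1,κ), (p2,ι), (p2,κ), (p3,ι), (p3,κ)}
  {p1, p2, p3} × {ι, κ, λ} = {(p1,ι), (p1,κ), (p1,λ), (p2,ι), (p2,κ), (p2,λ), (p3,ι), (p3,κ), (p3,λ)}
These 10 distinct sets form the basis B.
Close under arbitrary unions to get τ_{X×Y}; counting gives |τ_{X×Y}| = 16.


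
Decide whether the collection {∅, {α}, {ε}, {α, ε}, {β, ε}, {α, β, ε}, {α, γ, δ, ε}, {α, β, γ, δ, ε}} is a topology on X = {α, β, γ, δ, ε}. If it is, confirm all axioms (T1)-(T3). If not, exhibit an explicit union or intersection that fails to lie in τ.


τ IS a topology on X.

Axiom (T1): ∅ ∈ τ? Yes; X ∈ τ? Yes.
Axiom (T2/T3): check pairwise unions and intersections of members of τ.
All pairwise intersections and unions checked — each lies in τ. Therefore τ satisfies (T1), (T2), (T3): it IS a topology on X.


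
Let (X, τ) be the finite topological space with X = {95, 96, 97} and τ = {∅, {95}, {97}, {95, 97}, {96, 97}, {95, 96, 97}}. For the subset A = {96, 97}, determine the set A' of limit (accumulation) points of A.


A' = {96}

For each x ∈ X, list the open sets U ∈ τ with x ∈ U, then check whether U ∩ (A ∖ {x}) ≠ ∅ for every such U.
  x = 95: open {95} ∋ x has {95} ∩ (A ∖ {95}) = ∅, so x is NOT a limit point.
  x = 96: opens ∋ x are {96, 97}, {95, 96, 97}; each meets A ∖ {96}, so x IS a limit point.
  x = 97: open {97} ∋ x has {97} ∩ (A ∖ {97}) = ∅, so x is NOT a limit point.
Collecting: A' = {96}.


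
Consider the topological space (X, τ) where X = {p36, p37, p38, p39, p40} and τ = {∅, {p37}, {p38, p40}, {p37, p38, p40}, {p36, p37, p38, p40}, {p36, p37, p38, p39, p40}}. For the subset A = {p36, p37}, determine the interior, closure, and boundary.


int(A) = {p37}, cl(A) = {p36, p37, p39}, ∂A = {p36, p39}.

Closed sets in (X, τ) are complements of opens:
  closed(X, τ) = {∅, {p39}, {p36, p39}, {p36, p37, p39}, {p36, p38, p39, p40}, {p36, p37, p38, p39, p40}}.
int(A) = ⋃ {U ∈ τ : U ⊆ A}. Opens contained in A: ∅, {p37}.
Taking the union of these: int(A) = {p37}.
cl(A) = ⋂ {C closed : A ⊆ C}. Closed sets containing A: {p36, p37, p39}, {p36, p37, p38, p39, p40}.
Intersecting these: cl(A) = {p36, p37, p39}.
∂A = cl(A) ∖ int(A) = {p36, p37, p39} ∖ {p37} = {p36, p39}.


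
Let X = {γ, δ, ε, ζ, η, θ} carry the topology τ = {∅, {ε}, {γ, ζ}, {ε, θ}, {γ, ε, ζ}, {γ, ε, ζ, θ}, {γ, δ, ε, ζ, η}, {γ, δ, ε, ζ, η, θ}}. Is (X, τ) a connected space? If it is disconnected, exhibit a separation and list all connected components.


(X, τ) is connected.

Find clopen sets (U ∈ τ with X ∖ U ∈ τ):
  U = ∅, X ∖ U = {γ, δ, ε, ζ, η, θ} — both open, so U is clopen.
  U = {γ, δ, ε, ζ, η, θ}, X ∖ U = ∅ — both open, so U is clopen.
Only trivial clopens (∅ and X) exist, so (X, τ) is connected.
Compute connected components by grouping points that agree on all clopens:
  component: {γ, δ, ε, ζ, η, θ}


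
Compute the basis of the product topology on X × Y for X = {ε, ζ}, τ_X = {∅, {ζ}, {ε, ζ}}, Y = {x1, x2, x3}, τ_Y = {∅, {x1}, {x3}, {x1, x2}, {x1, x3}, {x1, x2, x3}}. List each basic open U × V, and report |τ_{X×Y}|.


Basis B = {∅ × ∅, {ζ} × {x1}, {ζ} × {x3}, {ε, ζ} × {x1}, {ε, ζ} × {x3}, {ζ} × {x1, x2}, {ζ} × {x1, x3}, {ζ} × {x1, x2, x3}, {ε, ζ} × {x1, x2}, {ε, ζ} × {x1, x3}, {ε, ζ} × {x1, x2, x3}}; |τ_{X×Y}| = 18.

Enumerate products U × V with U ∈ τ_X, V ∈ τ_Y (deduplicated):
  ∅ × ∅ = {} (∅)
  {ζ} × {x1} = {(ζ,x1)}
  {ζ} × {x3} = {(ζ,x3)}
  {ε, ζ} × {x1} = {(ε,x1), (ζ,x1)}
  {ε, ζ} × {x3} = {(ε,x3), (ζ,x3)}
  {ζ} × {x1, x2} = {(ζ,x1), (ζ,x2)}
  {ζ} × {x1, x3} = {(ζ,x1), (ζ,x3)}
  {ζ} × {x1, x2, x3} = {(ζ,x1), (ζ,x2), (ζ,x3)}
  {ε, ζ} × {x1, x2} = {(ε,x1), (ε,x2), (ζ,x1), (ζ,x2)}
  {ε, ζ} × {x1, x3} = {(ε,x1), (ε,x3), (ζ,x1), (ζ,x3)}
  {ε, ζ} × {x1, x2, x3} = {(ε,x1), (ε,x2), (ε,x3), (ζ,x1), (ζ,x2), (ζ,x3)}
These 11 distinct sets form the basis B.
Close under arbitrary unions to get τ_{X×Y}; counting gives |τ_{X×Y}| = 18.


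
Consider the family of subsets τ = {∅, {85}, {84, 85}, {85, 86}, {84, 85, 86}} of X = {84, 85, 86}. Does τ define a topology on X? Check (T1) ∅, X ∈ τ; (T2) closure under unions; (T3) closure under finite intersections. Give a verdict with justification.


τ IS a topology on X.

Axiom (T1): ∅ ∈ τ? Yes; X ∈ τ? Yes.
Axiom (T2/T3): check pairwise unions and intersections of members of τ.
All pairwise intersections and unions checked — each lies in τ. Therefore τ satisfies (T1), (T2), (T3): it IS a topology on X.


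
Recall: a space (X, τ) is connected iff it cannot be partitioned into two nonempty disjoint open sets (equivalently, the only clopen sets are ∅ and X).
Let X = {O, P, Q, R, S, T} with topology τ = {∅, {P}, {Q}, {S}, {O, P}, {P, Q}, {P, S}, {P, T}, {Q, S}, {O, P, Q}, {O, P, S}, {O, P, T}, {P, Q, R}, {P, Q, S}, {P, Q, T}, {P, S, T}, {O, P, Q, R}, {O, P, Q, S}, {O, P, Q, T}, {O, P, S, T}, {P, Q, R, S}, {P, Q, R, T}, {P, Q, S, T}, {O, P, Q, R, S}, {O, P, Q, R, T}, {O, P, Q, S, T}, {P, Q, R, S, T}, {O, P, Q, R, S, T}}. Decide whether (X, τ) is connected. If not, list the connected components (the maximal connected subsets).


(X, τ) is disconnected; components = [{S}, {O, P, Q, R, T}].

Find clopen sets (U ∈ τ with X ∖ U ∈ τ):
  U = ∅, X ∖ U = {O, P, Q, R, S, T} — both open, so U is clopen.
  U = {S}, X ∖ U = {O, P, Q, R, T} — both open, so U is clopen.
  U = {O, P, Q, R, T}, X ∖ U = {S} — both open, so U is clopen.
  U = {O, P, Q, R, S, T}, X ∖ U = ∅ — both open, so U is clopen.
Nontrivial clopen(s) exist: e.g. {O, P, Q, R, T}. So (X, τ) is disconnected.
Compute connected components by grouping points that agree on all clopens:
  component: {S}
  component: {O, P, Q, R, T}


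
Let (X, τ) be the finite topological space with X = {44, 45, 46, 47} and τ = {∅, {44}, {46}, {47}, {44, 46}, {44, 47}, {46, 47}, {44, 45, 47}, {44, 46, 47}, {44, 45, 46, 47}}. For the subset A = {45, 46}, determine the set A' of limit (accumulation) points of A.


A' = ∅

For each x ∈ X, list the open sets U ∈ τ with x ∈ U, then check whether U ∩ (A ∖ {x}) ≠ ∅ for every such U.
  x = 44: open {44} ∋ x has {44} ∩ (A ∖ {44}) = ∅, so x is NOT a limit point.
  x = 45: open {44, 45, 47} ∋ x has {44, 45, 47} ∩ (A ∖ {45}) = ∅, so x is NOT a limit point.
  x = 46: open {46} ∋ x has {46} ∩ (A ∖ {46}) = ∅, so x is NOT a limit point.
  x = 47: open {47} ∋ x has {47} ∩ (A ∖ {47}) = ∅, so x is NOT a limit point.
Collecting: A' = ∅.


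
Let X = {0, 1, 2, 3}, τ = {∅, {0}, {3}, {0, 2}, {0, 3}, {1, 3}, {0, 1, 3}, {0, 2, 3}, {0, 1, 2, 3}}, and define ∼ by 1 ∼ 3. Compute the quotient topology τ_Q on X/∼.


X/∼ = {[0], [1=3], [2]}; |τ_Q| = 6.

Equivalence classes: [0], [1=3], [2].
Quotient map π: X → X/∼ sends 0 ↦ [0], 1 ↦ [1=3], 2 ↦ [2], 3 ↦ [1=3].
For each subset V ⊆ X/∼, compute π^{-1}(V) ⊆ X and check whether π^{-1}(V) ∈ τ. V is open in τ_Q iff π^{-1}(V) ∈ τ.
  V = {}: π^{-1}(V) = ∅ ∈ τ ✓.
  V = {[0]}: π^{-1}(V) = {0} ∈ τ ✓.
  V = {[1=3]}: π^{-1}(V) = {1, 3} ∈ τ ✓.
  V = {[0], [1=3]}: π^{-1}(V) = {0, 1, 3} ∈ τ ✓.
  V = {[2]}: π^{-1}(V) = {2} ∉ τ ✗.
  V = {[0], [2]}: π^{-1}(V) = {0, 2} ∈ τ ✓.
  V = {[1=3], [2]}: π^{-1}(V) = {1, 2, 3} ∉ τ ✗.
  V = {[0], [1=3], [2]}: π^{-1}(V) = {0, 1, 2, 3} ∈ τ ✓.
Open sets in the quotient: τ_Q = {{}, {[0]}, {[1=3]}, {[0], [1=3]}, {[0], [2]}, {[0], [1=3], [2]}} (6 elements).


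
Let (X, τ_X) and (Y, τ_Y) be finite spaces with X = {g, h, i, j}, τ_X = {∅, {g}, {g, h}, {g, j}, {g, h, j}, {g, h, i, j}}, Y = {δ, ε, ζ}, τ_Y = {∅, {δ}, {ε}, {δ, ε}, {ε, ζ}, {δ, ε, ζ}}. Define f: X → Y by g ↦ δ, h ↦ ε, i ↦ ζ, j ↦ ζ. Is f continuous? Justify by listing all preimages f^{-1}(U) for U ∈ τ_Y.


f is NOT continuous.

Compute f^{-1}(U) for each U ∈ τ_Y:
  U = ∅: f^{-1}(U) = ∅ ∈ τ_X ✓.
  U = {δ}: f^{-1}(U) = {g} ∈ τ_X ✓.
  U = {ε}: f^{-1}(U) = {h} ∉ τ_X ✗.
  U = {δ, ε}: f^{-1}(U) = {g, h} ∈ τ_X ✓.
  U = {ε, ζ}: f^{-1}(U) = {h, i, j} ∉ τ_X ✗.
  U = {δ, ε, ζ}: f^{-1}(U) = {g, h, i, j} ∈ τ_X ✓.
Found U = {ε} with f^{-1}(U) = {h} not in τ_X. Therefore f is NOT continuous.


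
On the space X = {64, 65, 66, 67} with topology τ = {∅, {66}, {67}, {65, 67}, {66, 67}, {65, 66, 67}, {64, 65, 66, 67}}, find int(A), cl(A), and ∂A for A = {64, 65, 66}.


int(A) = {66}, cl(A) = {64, 65, 66}, ∂A = {64, 65}.

Closed sets in (X, τ) are complements of opens:
  closed(X, τ) = {∅, {64}, {64, 65}, {64, 66}, {64, 65, 66}, {64, 65, 67}, {64, 65, 66, 67}}.
int(A) = ⋃ {U ∈ τ : U ⊆ A}. Opens contained in A: ∅, {66}.
Taking the union of these: int(A) = {66}.
cl(A) = ⋂ {C closed : A ⊆ C}. Closed sets containing A: {64, 65, 66}, {64, 65, 66, 67}.
Intersecting these: cl(A) = {64, 65, 66}.
∂A = cl(A) ∖ int(A) = {64, 65, 66} ∖ {66} = {64, 65}.


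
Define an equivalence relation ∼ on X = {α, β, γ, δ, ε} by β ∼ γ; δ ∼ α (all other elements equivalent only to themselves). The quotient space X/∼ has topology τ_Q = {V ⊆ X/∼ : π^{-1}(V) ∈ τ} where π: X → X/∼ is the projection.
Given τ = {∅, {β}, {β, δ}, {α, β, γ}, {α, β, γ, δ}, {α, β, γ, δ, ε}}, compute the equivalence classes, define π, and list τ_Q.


X/∼ = {[α=δ], [β=γ], [ε]}; |τ_Q| = 3.

Equivalence classes: [α=δ], [β=γ], [ε].
Quotient map π: X → X/∼ sends α ↦ [α=δ], β ↦ [β=γ], γ ↦ [β=γ], δ ↦ [α=δ], ε ↦ [ε].
For each subset V ⊆ X/∼, compute π^{-1}(V) ⊆ X and check whether π^{-1}(V) ∈ τ. V is open in τ_Q iff π^{-1}(V) ∈ τ.
  V = {}: π^{-1}(V) = ∅ ∈ τ ✓.
  V = {[α=δ]}: π^{-1}(V) = {α, δ} ∉ τ ✗.
  V = {[β=γ]}: π^{-1}(V) = {β, γ} ∉ τ ✗.
  V = {[α=δ], [β=γ]}: π^{-1}(V) = {α, β, γ, δ} ∈ τ ✓.
  V = {[ε]}: π^{-1}(V) = {ε} ∉ τ ✗.
  V = {[α=δ], [ε]}: π^{-1}(V) = {α, δ, ε} ∉ τ ✗.
  V = {[β=γ], [ε]}: π^{-1}(V) = {β, γ, ε} ∉ τ ✗.
  V = {[α=δ], [β=γ], [ε]}: π^{-1}(V) = {α, β, γ, δ, ε} ∈ τ ✓.
Open sets in the quotient: τ_Q = {{}, {[α=δ], [β=γ]}, {[α=δ], [β=γ], [ε]}} (3 elements).


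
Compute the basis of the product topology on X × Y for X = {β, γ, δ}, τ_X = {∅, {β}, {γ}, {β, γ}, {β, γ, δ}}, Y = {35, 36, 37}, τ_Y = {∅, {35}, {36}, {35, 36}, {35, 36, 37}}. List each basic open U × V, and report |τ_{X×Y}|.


Basis B = {∅ × ∅, {β} × {35}, {β} × {36}, {γ} × {35}, {γ} × {36}, {β} × {35, 36}, {β, γ} × {35}, {β, γ} × {36}, {γ} × {35, 36}, {β} × {35, 36, 37}, {β, γ, δ} × {35}, {β, γ, δ} × {36}, {γ} × {35, 36, 37}, {β, γ} × {35, 36}, {β, γ} × {35, 36, 37}, {β, γ, δ} × {35, 36}, {β, γ, δ} × {35, 36, 37}}; |τ_{X×Y}| = 48.

Enumerate products U × V with U ∈ τ_X, V ∈ τ_Y (deduplicated):
  ∅ × ∅ = {} (∅)
  {β} × {35} = {(β,35)}
  {β} × {36} = {(β,36)}
  {γ} × {35} = {(γ,35)}
  {γ} × {36} = {(γ,36)}
  {β} × {35, 36} = {(β,35), (β,36)}
  {β, γ} × {35} = {(β,35), (γ,35)}
  {β, γ} × {36} = {(β,36), (γ,36)}
  {γ} × {35, 36} = {(γ,35), (γ,36)}
  {β} × {35, 36, 37} = {(β,35), (β,36), (β,37)}
  {β, γ, δ} × {35} = {(β,35), (γ,35), (δ,35)}
  {β, γ, δ} × {36} = {(β,36), (γ,36), (δ,36)}
  {γ} × {35, 36, 37} = {(γ,35), (γ,36), (γ,37)}
  {β, γ} × {35, 36} = {(β,35), (β,36), (γ,35), (γ,36)}
  {β, γ} × {35, 36, 37} = {(β,35), (β,36), (β,37), (γ,35), (γ,36), (γ,37)}
  {β, γ, δ} × {35, 36} = {(β,35), (β,36), (γ,35), (γ,36), (δ,35), (δ,36)}
  {β, γ, δ} × {35, 36, 37} = {(β,35), (β,36), (β,37), (γ,35), (γ,36), (γ,37), (δ,35), (δ,36), (δ,37)}
These 17 distinct sets form the basis B.
Close under arbitrary unions to get τ_{X×Y}; counting gives |τ_{X×Y}| = 48.


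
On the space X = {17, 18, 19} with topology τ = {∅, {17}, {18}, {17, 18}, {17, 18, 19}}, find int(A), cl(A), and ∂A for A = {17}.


int(A) = {17}, cl(A) = {17, 19}, ∂A = {19}.

Closed sets in (X, τ) are complements of opens:
  closed(X, τ) = {∅, {19}, {17, 19}, {18, 19}, {17, 18, 19}}.
int(A) = ⋃ {U ∈ τ : U ⊆ A}. Opens contained in A: ∅, {17}.
Taking the union of these: int(A) = {17}.
cl(A) = ⋂ {C closed : A ⊆ C}. Closed sets containing A: {17, 19}, {17, 18, 19}.
Intersecting these: cl(A) = {17, 19}.
∂A = cl(A) ∖ int(A) = {17, 19} ∖ {17} = {19}.


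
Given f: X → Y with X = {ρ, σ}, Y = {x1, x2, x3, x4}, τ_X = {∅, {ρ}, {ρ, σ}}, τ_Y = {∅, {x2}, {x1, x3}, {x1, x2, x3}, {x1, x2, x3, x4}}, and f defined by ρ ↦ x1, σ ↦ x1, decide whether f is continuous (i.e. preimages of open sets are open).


f IS continuous.

Compute f^{-1}(U) for each U ∈ τ_Y:
  U = ∅: f^{-1}(U) = ∅ ∈ τ_X ✓.
  U = {x2}: f^{-1}(U) = ∅ ∈ τ_X ✓.
  U = {x1, x3}: f^{-1}(U) = {ρ, σ} ∈ τ_X ✓.
  U = {x1, x2, x3}: f^{-1}(U) = {ρ, σ} ∈ τ_X ✓.
  U = {x1, x2, x3, x4}: f^{-1}(U) = {ρ, σ} ∈ τ_X ✓.
Every preimage lies in τ_X, so f IS continuous.


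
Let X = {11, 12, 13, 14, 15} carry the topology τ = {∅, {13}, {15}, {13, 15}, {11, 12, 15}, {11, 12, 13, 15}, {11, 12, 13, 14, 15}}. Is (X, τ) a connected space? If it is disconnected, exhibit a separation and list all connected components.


(X, τ) is connected.

Find clopen sets (U ∈ τ with X ∖ U ∈ τ):
  U = ∅, X ∖ U = {11, 12, 13, 14, 15} — both open, so U is clopen.
  U = {11, 12, 13, 14, 15}, X ∖ U = ∅ — both open, so U is clopen.
Only trivial clopens (∅ and X) exist, so (X, τ) is connected.
Compute connected components by grouping points that agree on all clopens:
  component: {11, 12, 13, 14, 15}


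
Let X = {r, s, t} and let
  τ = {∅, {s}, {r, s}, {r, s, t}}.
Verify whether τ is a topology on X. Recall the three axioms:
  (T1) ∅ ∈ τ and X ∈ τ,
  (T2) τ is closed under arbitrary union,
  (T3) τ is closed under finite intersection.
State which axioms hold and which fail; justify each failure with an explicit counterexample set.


τ IS a topology on X.

Axiom (T1): ∅ ∈ τ? Yes; X ∈ τ? Yes.
Axiom (T2/T3): check pairwise unions and intersections of members of τ.
All pairwise intersections and unions checked — each lies in τ. Therefore τ satisfies (T1), (T2), (T3): it IS a topology on X.


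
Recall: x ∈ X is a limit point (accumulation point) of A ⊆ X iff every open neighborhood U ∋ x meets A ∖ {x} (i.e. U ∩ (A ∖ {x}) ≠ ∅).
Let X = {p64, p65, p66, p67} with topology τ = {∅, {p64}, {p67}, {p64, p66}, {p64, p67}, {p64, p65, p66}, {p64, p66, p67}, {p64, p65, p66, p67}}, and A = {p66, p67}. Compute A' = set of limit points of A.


A' = {p65}

For each x ∈ X, list the open sets U ∈ τ with x ∈ U, then check whether U ∩ (A ∖ {x}) ≠ ∅ for every such U.
  x = p64: open {p64} ∋ x has {p64} ∩ (A ∖ {p64}) = ∅, so x is NOT a limit point.
  x = p65: opens ∋ x are {p64, p65, p66}, {p64, p65, p66, p67}; each meets A ∖ {p65}, so x IS a limit point.
  x = p66: open {p64, p66} ∋ x has {p64, p66} ∩ (A ∖ {p66}) = ∅, so x is NOT a limit point.
  x = p67: open {p67} ∋ x has {p67} ∩ (A ∖ {p67}) = ∅, so x is NOT a limit point.
Collecting: A' = {p65}.


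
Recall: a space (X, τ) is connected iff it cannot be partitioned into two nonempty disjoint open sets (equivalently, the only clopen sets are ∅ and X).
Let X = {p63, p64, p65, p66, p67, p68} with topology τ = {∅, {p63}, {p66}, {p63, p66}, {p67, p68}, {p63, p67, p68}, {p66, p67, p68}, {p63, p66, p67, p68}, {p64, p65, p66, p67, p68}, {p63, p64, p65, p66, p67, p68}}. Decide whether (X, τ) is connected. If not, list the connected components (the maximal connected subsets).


(X, τ) is disconnected; components = [{p63}, {p64, p65, p66, p67, p68}].

Find clopen sets (U ∈ τ with X ∖ U ∈ τ):
  U = ∅, X ∖ U = {p63, p64, p65, p66, p67, p68} — both open, so U is clopen.
  U = {p63}, X ∖ U = {p64, p65, p66, p67, p68} — both open, so U is clopen.
  U = {p64, p65, p66, p67, p68}, X ∖ U = {p63} — both open, so U is clopen.
  U = {p63, p64, p65, p66, p67, p68}, X ∖ U = ∅ — both open, so U is clopen.
Nontrivial clopen(s) exist: e.g. {p63}. So (X, τ) is disconnected.
Compute connected components by grouping points that agree on all clopens:
  component: {p63}
  component: {p64, p65, p66, p67, p68}


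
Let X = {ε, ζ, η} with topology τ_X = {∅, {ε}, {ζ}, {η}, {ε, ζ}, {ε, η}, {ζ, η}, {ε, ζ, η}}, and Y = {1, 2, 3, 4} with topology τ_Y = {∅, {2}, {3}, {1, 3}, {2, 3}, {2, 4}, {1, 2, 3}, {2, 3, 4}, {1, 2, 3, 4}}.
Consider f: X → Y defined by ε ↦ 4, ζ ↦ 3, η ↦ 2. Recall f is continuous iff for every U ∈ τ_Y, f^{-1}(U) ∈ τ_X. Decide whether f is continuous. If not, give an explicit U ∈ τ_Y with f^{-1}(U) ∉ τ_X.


f IS continuous.

Compute f^{-1}(U) for each U ∈ τ_Y:
  U = ∅: f^{-1}(U) = ∅ ∈ τ_X ✓.
  U = {2}: f^{-1}(U) = {η} ∈ τ_X ✓.
  U = {3}: f^{-1}(U) = {ζ} ∈ τ_X ✓.
  U = {1, 3}: f^{-1}(U) = {ζ} ∈ τ_X ✓.
  U = {2, 3}: f^{-1}(U) = {ζ, η} ∈ τ_X ✓.
  U = {2, 4}: f^{-1}(U) = {ε, η} ∈ τ_X ✓.
  U = {1, 2, 3}: f^{-1}(U) = {ζ, η} ∈ τ_X ✓.
  U = {2, 3, 4}: f^{-1}(U) = {ε, ζ, η} ∈ τ_X ✓.
  U = {1, 2, 3, 4}: f^{-1}(U) = {ε, ζ, η} ∈ τ_X ✓.
Every preimage lies in τ_X, so f IS continuous.


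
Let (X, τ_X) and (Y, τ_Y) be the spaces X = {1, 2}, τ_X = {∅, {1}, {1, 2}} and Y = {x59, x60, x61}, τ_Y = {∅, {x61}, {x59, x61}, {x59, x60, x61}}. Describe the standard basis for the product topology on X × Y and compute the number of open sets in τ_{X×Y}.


Basis B = {∅ × ∅, {1} × {x61}, {1} × {x59, x61}, {1, 2} × {x61}, {1} × {x59, x60, x61}, {1, 2} × {x59, x61}, {1, 2} × {x59, x60, x61}}; |τ_{X×Y}| = 10.

Enumerate products U × V with U ∈ τ_X, V ∈ τ_Y (deduplicated):
  ∅ × ∅ = {} (∅)
  {1} × {x61} = {(1,x61)}
  {1} × {x59, x61} = {(1,x59), (1,x61)}
  {1, 2} × {x61} = {(1,x61), (2,x61)}
  {1} × {x59, x60, x61} = {(1,x59), (1,x60), (1,x61)}
  {1, 2} × {x59, x61} = {(1,x59), (1,x61), (2,x59), (2,x61)}
  {1, 2} × {x59, x60, x61} = {(1,x59), (1,x60), (1,x61), (2,x59), (2,x60), (2,x61)}
These 7 distinct sets form the basis B.
Close under arbitrary unions to get τ_{X×Y}; counting gives |τ_{X×Y}| = 10.


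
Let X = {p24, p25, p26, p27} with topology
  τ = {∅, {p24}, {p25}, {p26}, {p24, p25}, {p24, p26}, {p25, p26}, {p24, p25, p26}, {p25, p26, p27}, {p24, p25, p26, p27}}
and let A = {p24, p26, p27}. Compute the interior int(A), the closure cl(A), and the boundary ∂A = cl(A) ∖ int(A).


int(A) = {p24, p26}, cl(A) = {p24, p26, p27}, ∂A = {p27}.

Closed sets in (X, τ) are complements of opens:
  closed(X, τ) = {∅, {p24}, {p27}, {p24, p27}, {p25, p27}, {p26, p27}, {p24, p25, p27}, {p24, p26, p27}, {p25, p26, p27}, {p24, p25, p26, p27}}.
int(A) = ⋃ {U ∈ τ : U ⊆ A}. Opens contained in A: ∅, {p24}, {p26}, {p24, p26}.
Taking the union of these: int(A) = {p24, p26}.
cl(A) = ⋂ {C closed : A ⊆ C}. Closed sets containing A: {p24, p26, p27}, {p24, p25, p26, p27}.
Intersecting these: cl(A) = {p24, p26, p27}.
∂A = cl(A) ∖ int(A) = {p24, p26, p27} ∖ {p24, p26} = {p27}.


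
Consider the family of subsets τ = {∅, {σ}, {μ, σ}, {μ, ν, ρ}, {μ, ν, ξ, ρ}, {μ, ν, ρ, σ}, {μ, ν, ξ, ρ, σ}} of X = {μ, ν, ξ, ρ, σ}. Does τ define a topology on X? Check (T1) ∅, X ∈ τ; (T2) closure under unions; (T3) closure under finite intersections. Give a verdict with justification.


τ is NOT a topology on X.

Axiom (T1): ∅ ∈ τ? Yes; X ∈ τ? Yes.
Axiom (T2/T3): check pairwise unions and intersections of members of τ.
Counterexample for (T3): {μ, σ} ∩ {μ, ν, ρ} = {μ} ∉ τ. Therefore τ is NOT a topology.


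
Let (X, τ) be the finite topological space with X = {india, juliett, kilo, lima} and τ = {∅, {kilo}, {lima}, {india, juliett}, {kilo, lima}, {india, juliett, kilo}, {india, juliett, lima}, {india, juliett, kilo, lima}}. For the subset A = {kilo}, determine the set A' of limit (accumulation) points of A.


A' = ∅

For each x ∈ X, list the open sets U ∈ τ with x ∈ U, then check whether U ∩ (A ∖ {x}) ≠ ∅ for every such U.
  x = india: open {india, juliett} ∋ x has {india, juliett} ∩ (A ∖ {india}) = ∅, so x is NOT a limit point.
  x = juliett: open {india, juliett} ∋ x has {india, juliett} ∩ (A ∖ {juliett}) = ∅, so x is NOT a limit point.
  x = kilo: open {kilo} ∋ x has {kilo} ∩ (A ∖ {kilo}) = ∅, so x is NOT a limit point.
  x = lima: open {lima} ∋ x has {lima} ∩ (A ∖ {lima}) = ∅, so x is NOT a limit point.
Collecting: A' = ∅.


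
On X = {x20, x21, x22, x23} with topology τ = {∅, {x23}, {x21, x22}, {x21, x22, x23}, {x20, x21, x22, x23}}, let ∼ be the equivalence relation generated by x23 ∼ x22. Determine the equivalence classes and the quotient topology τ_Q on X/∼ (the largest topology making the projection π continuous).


X/∼ = {[x20], [x21], [x22=x23]}; |τ_Q| = 3.

Equivalence classes: [x20], [x21], [x22=x23].
Quotient map π: X → X/∼ sends x20 ↦ [x20], x21 ↦ [x21], x22 ↦ [x22=x23], x23 ↦ [x22=x23].
For each subset V ⊆ X/∼, compute π^{-1}(V) ⊆ X and check whether π^{-1}(V) ∈ τ. V is open in τ_Q iff π^{-1}(V) ∈ τ.
  V = {}: π^{-1}(V) = ∅ ∈ τ ✓.
  V = {[x20]}: π^{-1}(V) = {x20} ∉ τ ✗.
  V = {[x21]}: π^{-1}(V) = {x21} ∉ τ ✗.
  V = {[x20], [x21]}: π^{-1}(V) = {x20, x21} ∉ τ ✗.
  V = {[x22=x23]}: π^{-1}(V) = {x22, x23} ∉ τ ✗.
  V = {[x20], [x22=x23]}: π^{-1}(V) = {x20, x22, x23} ∉ τ ✗.
  V = {[x21], [x22=x23]}: π^{-1}(V) = {x21, x22, x23} ∈ τ ✓.
  V = {[x20], [x21], [x22=x23]}: π^{-1}(V) = {x20, x21, x22, x23} ∈ τ ✓.
Open sets in the quotient: τ_Q = {{}, {[x21], [x22=x23]}, {[x20], [x21], [x22=x23]}} (3 elements).


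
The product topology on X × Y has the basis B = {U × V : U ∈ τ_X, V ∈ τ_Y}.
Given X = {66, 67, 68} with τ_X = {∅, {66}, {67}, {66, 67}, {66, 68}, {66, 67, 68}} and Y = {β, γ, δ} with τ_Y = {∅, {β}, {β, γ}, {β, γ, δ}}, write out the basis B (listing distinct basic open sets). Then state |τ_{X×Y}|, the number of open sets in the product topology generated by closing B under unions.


Basis B = {∅ × ∅, {66} × {β}, {67} × {β}, {66} × {β, γ}, {66, 67} × {β}, {66, 68} × {β}, {67} × {β, γ}, {66} × {β, γ, δ}, {66, 67, 68} × {β}, {67} × {β, γ, δ}, {66, 67} × {β, γ}, {66, 68} × {β, γ}, {66, 67} × {β, γ, δ}, {66, 68} × {β, γ, δ}, {66, 67, 68} × {β, γ}, {66, 67, 68} × {β, γ, δ}}; |τ_{X×Y}| = 40.

Enumerate products U × V with U ∈ τ_X, V ∈ τ_Y (deduplicated):
  ∅ × ∅ = {} (∅)
  {66} × {β} = {(66,β)}
  {67} × {β} = {(67,β)}
  {66} × {β, γ} = {(66,β), (66,γ)}
  {66, 67} × {β} = {(66,β), (67,β)}
  {66, 68} × {β} = {(66,β), (68,β)}
  {67} × {β, γ} = {(67,β), (67,γ)}
  {66} × {β, γ, δ} = {(66,β), (66,γ), (66,δ)}
  {66, 67, 68} × {β} = {(66,β), (67,β), (68,β)}
  {67} × {β, γ, δ} = {(67,β), (67,γ), (67,δ)}
  {66, 67} × {β, γ} = {(66,β), (66,γ), (67,β), (67,γ)}
  {66, 68} × {β, γ} = {(66,β), (66,γ), (68,β), (68,γ)}
  {66, 67} × {β, γ, δ} = {(66,β), (66,γ), (66,δ), (67,β), (67,γ), (67,δ)}
  {66, 68} × {β, γ, δ} = {(66,β), (66,γ), (66,δ), (68,β), (68,γ), (68,δ)}
  {66, 67, 68} × {β, γ} = {(66,β), (66,γ), (67,β), (67,γ), (68,β), (68,γ)}
  {66, 67, 68} × {β, γ, δ} = {(66,β), (66,γ), (66,δ), (67,β), (67,γ), (67,δ), (68,β), (68,γ), (68,δ)}
These 16 distinct sets form the basis B.
Close under arbitrary unions to get τ_{X×Y}; counting gives |τ_{X×Y}| = 40.


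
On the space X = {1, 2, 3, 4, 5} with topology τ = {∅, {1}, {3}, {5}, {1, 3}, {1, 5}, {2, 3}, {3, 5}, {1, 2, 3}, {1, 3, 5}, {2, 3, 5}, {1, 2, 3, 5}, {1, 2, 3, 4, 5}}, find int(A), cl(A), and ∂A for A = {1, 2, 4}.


int(A) = {1}, cl(A) = {1, 2, 4}, ∂A = {2, 4}.

Closed sets in (X, τ) are complements of opens:
  closed(X, τ) = {∅, {4}, {1, 4}, {2, 4}, {4, 5}, {1, 2, 4}, {1, 4, 5}, {2, 3, 4}, {2, 4, 5}, {1, 2, 3, 4}, {1, 2, 4, 5}, {2, 3, 4, 5}, {1, 2, 3, 4, 5}}.
int(A) = ⋃ {U ∈ τ : U ⊆ A}. Opens contained in A: ∅, {1}.
Taking the union of these: int(A) = {1}.
cl(A) = ⋂ {C closed : A ⊆ C}. Closed sets containing A: {1, 2, 4}, {1, 2, 3, 4}, {1, 2, 4, 5}, {1, 2, 3, 4, 5}.
Intersecting these: cl(A) = {1, 2, 4}.
∂A = cl(A) ∖ int(A) = {1, 2, 4} ∖ {1} = {2, 4}.


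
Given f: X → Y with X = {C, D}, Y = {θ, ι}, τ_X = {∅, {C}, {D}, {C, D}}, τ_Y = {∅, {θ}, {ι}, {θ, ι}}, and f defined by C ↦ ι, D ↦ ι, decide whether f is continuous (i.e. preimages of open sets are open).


f IS continuous.

Compute f^{-1}(U) for each U ∈ τ_Y:
  U = ∅: f^{-1}(U) = ∅ ∈ τ_X ✓.
  U = {θ}: f^{-1}(U) = ∅ ∈ τ_X ✓.
  U = {ι}: f^{-1}(U) = {C, D} ∈ τ_X ✓.
  U = {θ, ι}: f^{-1}(U) = {C, D} ∈ τ_X ✓.
Every preimage lies in τ_X, so f IS continuous.


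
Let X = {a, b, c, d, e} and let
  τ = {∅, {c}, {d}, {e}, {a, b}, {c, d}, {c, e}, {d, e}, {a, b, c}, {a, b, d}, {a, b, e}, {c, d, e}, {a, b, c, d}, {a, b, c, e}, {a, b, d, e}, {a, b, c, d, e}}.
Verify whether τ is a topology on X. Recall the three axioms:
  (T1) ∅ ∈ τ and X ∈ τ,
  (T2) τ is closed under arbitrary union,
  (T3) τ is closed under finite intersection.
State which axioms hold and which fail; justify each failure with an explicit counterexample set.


τ IS a topology on X.

Axiom (T1): ∅ ∈ τ? Yes; X ∈ τ? Yes.
Axiom (T2/T3): check pairwise unions and intersections of members of τ.
All pairwise intersections and unions checked — each lies in τ. Therefore τ satisfies (T1), (T2), (T3): it IS a topology on X.


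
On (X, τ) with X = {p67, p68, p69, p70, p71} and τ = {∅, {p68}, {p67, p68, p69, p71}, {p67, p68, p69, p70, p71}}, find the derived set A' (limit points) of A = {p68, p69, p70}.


A' = {p67, p69, p70, p71}

For each x ∈ X, list the open sets U ∈ τ with x ∈ U, then check whether U ∩ (A ∖ {x}) ≠ ∅ for every such U.
  x = p67: opens ∋ x are {p67, p68, p69, p71}, {p67, p68, p69, p70, p71}; each meets A ∖ {p67}, so x IS a limit point.
  x = p68: open {p68} ∋ x has {p68} ∩ (A ∖ {p68}) = ∅, so x is NOT a limit point.
  x = p69: opens ∋ x are {p67, p68, p69, p71}, {p67, p68, p69, p70, p71}; each meets A ∖ {p69}, so x IS a limit point.
  x = p70: opens ∋ x are {p67, p68, p69, p70, p71}; each meets A ∖ {p70}, so x IS a limit point.
  x = p71: opens ∋ x are {p67, p68, p69, p71}, {p67, p68, p69, p70, p71}; each meets A ∖ {p71}, so x IS a limit point.
Collecting: A' = {p67, p69, p70, p71}.


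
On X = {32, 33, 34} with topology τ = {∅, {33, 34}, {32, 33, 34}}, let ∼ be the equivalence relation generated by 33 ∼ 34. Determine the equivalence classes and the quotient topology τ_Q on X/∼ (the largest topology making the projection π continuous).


X/∼ = {[32], [33=34]}; |τ_Q| = 3.

Equivalence classes: [32], [33=34].
Quotient map π: X → X/∼ sends 32 ↦ [32], 33 ↦ [33=34], 34 ↦ [33=34].
For each subset V ⊆ X/∼, compute π^{-1}(V) ⊆ X and check whether π^{-1}(V) ∈ τ. V is open in τ_Q iff π^{-1}(V) ∈ τ.
  V = {}: π^{-1}(V) = ∅ ∈ τ ✓.
  V = {[32]}: π^{-1}(V) = {32} ∉ τ ✗.
  V = {[33=34]}: π^{-1}(V) = {33, 34} ∈ τ ✓.
  V = {[32], [33=34]}: π^{-1}(V) = {32, 33, 34} ∈ τ ✓.
Open sets in the quotient: τ_Q = {{}, {[33=34]}, {[32], [33=34]}} (3 elements).


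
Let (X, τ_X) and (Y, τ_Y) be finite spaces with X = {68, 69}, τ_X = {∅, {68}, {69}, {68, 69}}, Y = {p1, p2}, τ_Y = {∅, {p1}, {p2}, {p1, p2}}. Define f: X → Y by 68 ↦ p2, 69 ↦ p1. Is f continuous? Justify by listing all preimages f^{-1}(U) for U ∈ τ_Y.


f IS continuous.

Compute f^{-1}(U) for each U ∈ τ_Y:
  U = ∅: f^{-1}(U) = ∅ ∈ τ_X ✓.
  U = {p1}: f^{-1}(U) = {69} ∈ τ_X ✓.
  U = {p2}: f^{-1}(U) = {68} ∈ τ_X ✓.
  U = {p1, p2}: f^{-1}(U) = {68, 69} ∈ τ_X ✓.
Every preimage lies in τ_X, so f IS continuous.


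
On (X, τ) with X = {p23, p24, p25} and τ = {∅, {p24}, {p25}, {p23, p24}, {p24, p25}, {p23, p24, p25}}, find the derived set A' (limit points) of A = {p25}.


A' = ∅

For each x ∈ X, list the open sets U ∈ τ with x ∈ U, then check whether U ∩ (A ∖ {x}) ≠ ∅ for every such U.
  x = p23: open {p23, p24} ∋ x has {p23, p24} ∩ (A ∖ {p23}) = ∅, so x is NOT a limit point.
  x = p24: open {p24} ∋ x has {p24} ∩ (A ∖ {p24}) = ∅, so x is NOT a limit point.
  x = p25: open {p25} ∋ x has {p25} ∩ (A ∖ {p25}) = ∅, so x is NOT a limit point.
Collecting: A' = ∅.


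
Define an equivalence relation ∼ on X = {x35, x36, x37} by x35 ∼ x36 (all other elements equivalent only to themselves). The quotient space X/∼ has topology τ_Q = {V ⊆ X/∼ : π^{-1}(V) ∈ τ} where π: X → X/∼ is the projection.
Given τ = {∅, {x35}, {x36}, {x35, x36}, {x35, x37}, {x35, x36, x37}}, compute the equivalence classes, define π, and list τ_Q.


X/∼ = {[x35=x36], [x37]}; |τ_Q| = 3.

Equivalence classes: [x35=x36], [x37].
Quotient map π: X → X/∼ sends x35 ↦ [x35=x36], x36 ↦ [x35=x36], x37 ↦ [x37].
For each subset V ⊆ X/∼, compute π^{-1}(V) ⊆ X and check whether π^{-1}(V) ∈ τ. V is open in τ_Q iff π^{-1}(V) ∈ τ.
  V = {}: π^{-1}(V) = ∅ ∈ τ ✓.
  V = {[x35=x36]}: π^{-1}(V) = {x35, x36} ∈ τ ✓.
  V = {[x37]}: π^{-1}(V) = {x37} ∉ τ ✗.
  V = {[x35=x36], [x37]}: π^{-1}(V) = {x35, x36, x37} ∈ τ ✓.
Open sets in the quotient: τ_Q = {{}, {[x35=x36]}, {[x35=x36], [x37]}} (3 elements).


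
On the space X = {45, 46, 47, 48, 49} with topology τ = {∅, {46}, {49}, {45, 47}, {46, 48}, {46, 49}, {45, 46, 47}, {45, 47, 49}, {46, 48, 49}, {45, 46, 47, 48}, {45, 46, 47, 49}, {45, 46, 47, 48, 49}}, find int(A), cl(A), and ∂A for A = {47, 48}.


int(A) = ∅, cl(A) = {45, 47, 48}, ∂A = {45, 47, 48}.

Closed sets in (X, τ) are complements of opens:
  closed(X, τ) = {∅, {48}, {49}, {45, 47}, {46, 48}, {48, 49}, {45, 47, 48}, {45, 47, 49}, {46, 48, 49}, {45, 46, 47, 48}, {45, 47, 48, 49}, {45, 46, 47, 48, 49}}.
int(A) = ⋃ {U ∈ τ : U ⊆ A}. Opens contained in A: ∅.
Taking the union of these: int(A) = ∅.
cl(A) = ⋂ {C closed : A ⊆ C}. Closed sets containing A: {45, 47, 48}, {45, 46, 47, 48}, {45, 47, 48, 49}, {45, 46, 47, 48, 49}.
Intersecting these: cl(A) = {45, 47, 48}.
∂A = cl(A) ∖ int(A) = {45, 47, 48} ∖ ∅ = {45, 47, 48}.


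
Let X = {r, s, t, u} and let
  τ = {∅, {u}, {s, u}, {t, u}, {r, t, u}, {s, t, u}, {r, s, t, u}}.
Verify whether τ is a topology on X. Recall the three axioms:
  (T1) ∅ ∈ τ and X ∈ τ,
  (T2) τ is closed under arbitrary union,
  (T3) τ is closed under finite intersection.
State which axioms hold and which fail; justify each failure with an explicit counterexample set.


τ IS a topology on X.

Axiom (T1): ∅ ∈ τ? Yes; X ∈ τ? Yes.
Axiom (T2/T3): check pairwise unions and intersections of members of τ.
All pairwise intersections and unions checked — each lies in τ. Therefore τ satisfies (T1), (T2), (T3): it IS a topology on X.


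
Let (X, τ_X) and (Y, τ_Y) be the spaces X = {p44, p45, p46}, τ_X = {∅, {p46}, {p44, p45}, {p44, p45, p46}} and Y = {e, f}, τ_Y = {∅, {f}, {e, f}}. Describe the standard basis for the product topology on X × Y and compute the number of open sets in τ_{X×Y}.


Basis B = {∅ × ∅, {p46} × {f}, {p44, p45} × {f}, {p46} × {e, f}, {p44, p45, p46} × {f}, {p44, p45} × {e, f}, {p44, p45, p46} × {e, f}}; |τ_{X×Y}| = 9.

Enumerate products U × V with U ∈ τ_X, V ∈ τ_Y (deduplicated):
  ∅ × ∅ = {} (∅)
  {p46} × {f} = {(p46,f)}
  {p44, p45} × {f} = {(p44,f), (p45,f)}
  {p46} × {e, f} = {(p46,e), (p46,f)}
  {p44, p45, p46} × {f} = {(p44,f), (p45,f), (p46,f)}
  {p44, p45} × {e, f} = {(p44,e), (p44,f), (p45,e), (p45,f)}
  {p44, p45, p46} × {e, f} = {(p44,e), (p44,f), (p45,e), (p45,f), (p46,e), (p46,f)}
These 7 distinct sets form the basis B.
Close under arbitrary unions to get τ_{X×Y}; counting gives |τ_{X×Y}| = 9.


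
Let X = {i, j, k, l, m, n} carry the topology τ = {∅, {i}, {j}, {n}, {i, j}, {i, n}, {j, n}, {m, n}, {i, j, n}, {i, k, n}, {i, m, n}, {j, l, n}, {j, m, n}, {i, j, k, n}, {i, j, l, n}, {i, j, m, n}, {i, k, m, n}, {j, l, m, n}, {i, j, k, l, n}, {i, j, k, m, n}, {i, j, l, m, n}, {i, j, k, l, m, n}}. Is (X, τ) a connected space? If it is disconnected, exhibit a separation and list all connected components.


(X, τ) is connected.

Find clopen sets (U ∈ τ with X ∖ U ∈ τ):
  U = ∅, X ∖ U = {i, j, k, l, m, n} — both open, so U is clopen.
  U = {i, j, k, l, m, n}, X ∖ U = ∅ — both open, so U is clopen.
Only trivial clopens (∅ and X) exist, so (X, τ) is connected.
Compute connected components by grouping points that agree on all clopens:
  component: {i, j, k, l, m, n}


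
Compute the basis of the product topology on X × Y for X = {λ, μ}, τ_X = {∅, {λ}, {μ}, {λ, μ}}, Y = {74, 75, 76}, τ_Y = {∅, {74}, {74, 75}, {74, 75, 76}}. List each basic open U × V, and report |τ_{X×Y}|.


Basis B = {∅ × ∅, {λ} × {74}, {μ} × {74}, {λ} × {74, 75}, {λ, μ} × {74}, {μ} × {74, 75}, {λ} × {74, 75, 76}, {μ} × {74, 75, 76}, {λ, μ} × {74, 75}, {λ, μ} × {74, 75, 76}}; |τ_{X×Y}| = 16.

Enumerate products U × V with U ∈ τ_X, V ∈ τ_Y (deduplicated):
  ∅ × ∅ = {} (∅)
  {λ} × {74} = {(λ,74)}
  {μ} × {74} = {(μ,74)}
  {λ} × {74, 75} = {(λ,74), (λ,75)}
  {λ, μ} × {74} = {(λ,74), (μ,74)}
  {μ} × {74, 75} = {(μ,74), (μ,75)}
  {λ} × {74, 75, 76} = {(λ,74), (λ,75), (λ,76)}
  {μ} × {74, 75, 76} = {(μ,74), (μ,75), (μ,76)}
  {λ, μ} × {74, 75} = {(λ,74), (λ,75), (μ,74), (μ,75)}
  {λ, μ} × {74, 75, 76} = {(λ,74), (λ,75), (λ,76), (μ,74), (μ,75), (μ,76)}
These 10 distinct sets form the basis B.
Close under arbitrary unions to get τ_{X×Y}; counting gives |τ_{X×Y}| = 16.


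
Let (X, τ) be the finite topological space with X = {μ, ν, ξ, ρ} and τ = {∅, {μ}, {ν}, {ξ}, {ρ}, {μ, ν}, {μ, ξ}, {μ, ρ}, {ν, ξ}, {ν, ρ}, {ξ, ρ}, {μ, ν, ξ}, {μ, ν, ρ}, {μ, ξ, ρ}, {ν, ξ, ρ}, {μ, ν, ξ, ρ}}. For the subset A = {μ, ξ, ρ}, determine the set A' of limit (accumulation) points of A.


A' = ∅

For each x ∈ X, list the open sets U ∈ τ with x ∈ U, then check whether U ∩ (A ∖ {x}) ≠ ∅ for every such U.
  x = μ: open {μ} ∋ x has {μ} ∩ (A ∖ {μ}) = ∅, so x is NOT a limit point.
  x = ν: open {ν} ∋ x has {ν} ∩ (A ∖ {ν}) = ∅, so x is NOT a limit point.
  x = ξ: open {ξ} ∋ x has {ξ} ∩ (A ∖ {ξ}) = ∅, so x is NOT a limit point.
  x = ρ: open {ρ} ∋ x has {ρ} ∩ (A ∖ {ρ}) = ∅, so x is NOT a limit point.
Collecting: A' = ∅.
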